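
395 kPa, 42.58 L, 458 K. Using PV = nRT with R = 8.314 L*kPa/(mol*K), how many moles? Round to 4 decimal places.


PV = nRT, solve for n = PV / (RT).
PV = 395 * 42.58 = 16819.1
RT = 8.314 * 458 = 3807.812
n = 16819.1 / 3807.812
n = 4.41699853 mol, rounded to 4 dp:

4.4170 mol


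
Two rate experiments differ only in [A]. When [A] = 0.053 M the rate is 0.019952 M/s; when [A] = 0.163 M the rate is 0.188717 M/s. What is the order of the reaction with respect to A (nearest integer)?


Rate is proportional to [A]^n, so rate2/rate1 = ([A]2/[A]1)^n. Take logs to solve for n.
rate2/rate1 = 0.188717 / 0.019952 = 9.4586
[A]2/[A]1 = 0.163 / 0.053 = 3.0755
n = ln(9.4586) / ln(3.0755) = 2.0
Nearest integer order:

2


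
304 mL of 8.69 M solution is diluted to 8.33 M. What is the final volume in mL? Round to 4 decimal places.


Dilution: M1*V1 = M2*V2, solve for V2.
V2 = M1*V1 / M2
V2 = 8.69 * 304 / 8.33
V2 = 2641.76 / 8.33
V2 = 317.13805522 mL, rounded to 4 dp:

317.1381 mL


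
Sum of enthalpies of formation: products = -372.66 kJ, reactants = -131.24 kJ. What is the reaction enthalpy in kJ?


dH_rxn = sum(dH_f products) - sum(dH_f reactants)
dH_rxn = -372.66 - (-131.24)
dH_rxn = -241.42 kJ:

-241.42 kJ


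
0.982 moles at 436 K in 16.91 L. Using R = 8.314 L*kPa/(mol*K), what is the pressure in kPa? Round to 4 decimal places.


PV = nRT, solve for P = nRT / V.
nRT = 0.982 * 8.314 * 436 = 3559.6557
P = 3559.6557 / 16.91
P = 210.50595506 kPa, rounded to 4 dp:

210.5060 kPa


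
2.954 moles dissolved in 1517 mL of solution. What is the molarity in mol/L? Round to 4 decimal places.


Convert volume to liters: V_L = V_mL / 1000.
V_L = 1517 / 1000 = 1.517 L
M = n / V_L = 2.954 / 1.517
M = 1.94726434 mol/L, rounded to 4 dp:

1.9473 mol/L


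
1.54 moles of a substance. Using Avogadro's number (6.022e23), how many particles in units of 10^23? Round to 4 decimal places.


N = n * NA, then divide by 1e23 for the requested units.
N / 1e23 = n * 6.022
N / 1e23 = 1.54 * 6.022
N / 1e23 = 9.27388, rounded to 4 dp:

9.2739


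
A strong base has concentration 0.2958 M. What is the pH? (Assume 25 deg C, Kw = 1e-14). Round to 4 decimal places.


A strong base dissociates completely, so [OH-] equals the given concentration.
pOH = -log10([OH-]) = -log10(0.2958) = 0.529002
pH = 14 - pOH = 14 - 0.529002
pH = 13.470998, rounded to 4 dp:

13.4710


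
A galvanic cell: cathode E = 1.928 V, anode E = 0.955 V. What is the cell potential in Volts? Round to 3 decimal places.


Standard cell potential: E_cell = E_cathode - E_anode.
E_cell = 1.928 - (0.955)
E_cell = 0.973 V, rounded to 3 dp:

0.973 V


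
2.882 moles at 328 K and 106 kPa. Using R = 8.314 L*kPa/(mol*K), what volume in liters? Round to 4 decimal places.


PV = nRT, solve for V = nRT / P.
nRT = 2.882 * 8.314 * 328 = 7859.1909
V = 7859.1909 / 106
V = 74.14331038 L, rounded to 4 dp:

74.1433 L


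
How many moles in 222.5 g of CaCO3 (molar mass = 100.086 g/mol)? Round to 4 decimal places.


n = mass / M
n = 222.5 / 100.086
n = 2.22308814 mol, rounded to 4 dp:

2.2231 mol


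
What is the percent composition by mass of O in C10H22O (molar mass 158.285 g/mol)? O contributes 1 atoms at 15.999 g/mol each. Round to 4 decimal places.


pct = 100 * (n_elem * M_elem) / M_total
mass_contribution = 1 * 15.999 = 15.999 g/mol
pct = 100 * 15.999 / 158.285
pct = 10.10771709 %, rounded to 4 dp:

10.1077 %


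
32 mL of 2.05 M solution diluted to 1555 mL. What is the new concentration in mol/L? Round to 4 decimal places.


Dilution: M1*V1 = M2*V2, solve for M2.
M2 = M1*V1 / V2
M2 = 2.05 * 32 / 1555
M2 = 65.6 / 1555
M2 = 0.0421865 mol/L, rounded to 4 dp:

0.0422 mol/L


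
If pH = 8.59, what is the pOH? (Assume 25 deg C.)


At 25 deg C, pH + pOH = 14.
pOH = 14 - pH = 14 - 8.59
pOH = 5.41:

5.41


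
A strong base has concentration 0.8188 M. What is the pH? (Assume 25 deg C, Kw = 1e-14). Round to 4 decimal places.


A strong base dissociates completely, so [OH-] equals the given concentration.
pOH = -log10([OH-]) = -log10(0.8188) = 0.086822
pH = 14 - pOH = 14 - 0.086822
pH = 13.913178, rounded to 4 dp:

13.9132


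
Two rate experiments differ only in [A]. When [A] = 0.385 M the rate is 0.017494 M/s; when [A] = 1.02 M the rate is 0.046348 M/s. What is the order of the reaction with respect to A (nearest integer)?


Rate is proportional to [A]^n, so rate2/rate1 = ([A]2/[A]1)^n. Take logs to solve for n.
rate2/rate1 = 0.046348 / 0.017494 = 2.6494
[A]2/[A]1 = 1.02 / 0.385 = 2.6494
n = ln(2.6494) / ln(2.6494) = 1.0
Nearest integer order:

1


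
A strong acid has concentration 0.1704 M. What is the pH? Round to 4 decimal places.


A strong acid dissociates completely, so [H+] equals the given concentration.
pH = -log10([H+]) = -log10(0.1704)
pH = 0.76853041, rounded to 4 dp:

0.7685


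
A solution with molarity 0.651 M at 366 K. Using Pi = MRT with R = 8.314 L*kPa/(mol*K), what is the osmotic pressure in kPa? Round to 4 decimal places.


Osmotic pressure (van't Hoff): Pi = M*R*T.
RT = 8.314 * 366 = 3042.924
Pi = 0.651 * 3042.924
Pi = 1980.943524 kPa, rounded to 4 dp:

1980.9435 kPa


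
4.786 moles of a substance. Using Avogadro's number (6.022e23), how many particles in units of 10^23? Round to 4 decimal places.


N = n * NA, then divide by 1e23 for the requested units.
N / 1e23 = n * 6.022
N / 1e23 = 4.786 * 6.022
N / 1e23 = 28.821292, rounded to 4 dp:

28.8213


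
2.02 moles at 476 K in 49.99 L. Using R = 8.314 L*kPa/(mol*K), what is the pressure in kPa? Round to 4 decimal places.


PV = nRT, solve for P = nRT / V.
nRT = 2.02 * 8.314 * 476 = 7994.0773
P = 7994.0773 / 49.99
P = 159.91352871 kPa, rounded to 4 dp:

159.9135 kPa


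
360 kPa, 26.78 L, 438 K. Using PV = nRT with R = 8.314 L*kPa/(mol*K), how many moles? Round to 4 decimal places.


PV = nRT, solve for n = PV / (RT).
PV = 360 * 26.78 = 9640.8
RT = 8.314 * 438 = 3641.532
n = 9640.8 / 3641.532
n = 2.64745717 mol, rounded to 4 dp:

2.6475 mol


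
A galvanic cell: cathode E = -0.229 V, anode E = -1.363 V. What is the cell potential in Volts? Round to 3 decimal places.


Standard cell potential: E_cell = E_cathode - E_anode.
E_cell = -0.229 - (-1.363)
E_cell = 1.134 V, rounded to 3 dp:

1.134 V


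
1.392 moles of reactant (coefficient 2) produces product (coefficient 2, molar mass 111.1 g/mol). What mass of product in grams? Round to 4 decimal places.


Use the coefficient ratio to convert reactant moles to product moles, then multiply by the product's molar mass.
moles_P = moles_R * (coeff_P / coeff_R) = 1.392 * (2/2) = 1.392
mass_P = moles_P * M_P = 1.392 * 111.1
mass_P = 154.6512 g, rounded to 4 dp:

154.6512 g


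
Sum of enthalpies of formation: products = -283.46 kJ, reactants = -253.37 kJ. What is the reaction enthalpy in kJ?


dH_rxn = sum(dH_f products) - sum(dH_f reactants)
dH_rxn = -283.46 - (-253.37)
dH_rxn = -30.09 kJ:

-30.09 kJ


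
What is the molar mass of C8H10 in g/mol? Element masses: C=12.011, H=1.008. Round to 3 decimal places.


M = sum(count * atomic_mass) over atoms.
M = 8*12.011 + 10*1.008
M = 96.088 + 10.08
M = 106.168 g/mol, rounded to 3 dp:

106.168 g/mol


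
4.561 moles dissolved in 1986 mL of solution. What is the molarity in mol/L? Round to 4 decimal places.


Convert volume to liters: V_L = V_mL / 1000.
V_L = 1986 / 1000 = 1.986 L
M = n / V_L = 4.561 / 1.986
M = 2.29657603 mol/L, rounded to 4 dp:

2.2966 mol/L


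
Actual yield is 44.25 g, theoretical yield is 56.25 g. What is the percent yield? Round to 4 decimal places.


% yield = 100 * actual / theoretical
% yield = 100 * 44.25 / 56.25
% yield = 78.66666667 %, rounded to 4 dp:

78.6667 %


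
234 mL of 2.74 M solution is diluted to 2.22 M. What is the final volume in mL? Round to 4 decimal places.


Dilution: M1*V1 = M2*V2, solve for V2.
V2 = M1*V1 / M2
V2 = 2.74 * 234 / 2.22
V2 = 641.16 / 2.22
V2 = 288.81081081 mL, rounded to 4 dp:

288.8108 mL


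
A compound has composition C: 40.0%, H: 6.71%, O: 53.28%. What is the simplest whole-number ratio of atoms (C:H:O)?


Assume 100 g of compound, divide each mass% by atomic mass to get moles, then normalize by the smallest to get a raw atom ratio.
Moles per 100 g: C: 40.0/12.011 = 3.3303, H: 6.71/1.008 = 6.6567, O: 53.28/15.999 = 3.3302
Raw ratio (divide by min = 3.3302): C: 1.0, H: 1.999, O: 1.0
Multiply by 1 to clear fractions: C: 1.0 ~= 1, H: 1.999 ~= 2, O: 1.0 ~= 1
Reduce by GCD to get the simplest whole-number ratio:

1:2:1


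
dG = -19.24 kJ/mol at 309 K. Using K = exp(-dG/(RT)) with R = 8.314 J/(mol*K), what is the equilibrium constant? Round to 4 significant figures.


dG is in kJ/mol; multiply by 1000 to match R in J/(mol*K).
RT = 8.314 * 309 = 2569.026 J/mol
exponent = -dG*1000 / (RT) = -(-19.24*1000) / 2569.026 = 7.48921965
K = exp(7.48921965)
K = 1788.6558, rounded to 4 significant figures:

1789


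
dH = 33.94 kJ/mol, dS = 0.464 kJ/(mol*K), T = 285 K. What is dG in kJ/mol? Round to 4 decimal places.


Gibbs: dG = dH - T*dS (consistent units, dS already in kJ/(mol*K)).
T*dS = 285 * 0.464 = 132.24
dG = 33.94 - (132.24)
dG = -98.3 kJ/mol, rounded to 4 dp:

-98.3000 kJ/mol


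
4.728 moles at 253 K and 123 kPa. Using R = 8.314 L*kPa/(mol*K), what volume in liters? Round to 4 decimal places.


PV = nRT, solve for V = nRT / P.
nRT = 4.728 * 8.314 * 253 = 9945.0738
V = 9945.0738 / 123
V = 80.85425854 L, rounded to 4 dp:

80.8543 L


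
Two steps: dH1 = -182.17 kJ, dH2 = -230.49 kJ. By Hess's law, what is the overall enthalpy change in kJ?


Hess's law: enthalpy is a state function, so add the step enthalpies.
dH_total = dH1 + dH2 = -182.17 + (-230.49)
dH_total = -412.66 kJ:

-412.66 kJ


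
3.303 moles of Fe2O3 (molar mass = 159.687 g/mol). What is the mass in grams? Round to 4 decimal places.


mass = n * M
mass = 3.303 * 159.687
mass = 527.446161 g, rounded to 4 dp:

527.4462 g


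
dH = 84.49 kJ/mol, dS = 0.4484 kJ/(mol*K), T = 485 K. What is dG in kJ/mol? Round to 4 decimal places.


Gibbs: dG = dH - T*dS (consistent units, dS already in kJ/(mol*K)).
T*dS = 485 * 0.4484 = 217.474
dG = 84.49 - (217.474)
dG = -132.984 kJ/mol, rounded to 4 dp:

-132.9840 kJ/mol


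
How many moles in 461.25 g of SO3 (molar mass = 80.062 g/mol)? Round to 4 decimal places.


n = mass / M
n = 461.25 / 80.062
n = 5.7611601 mol, rounded to 4 dp:

5.7612 mol


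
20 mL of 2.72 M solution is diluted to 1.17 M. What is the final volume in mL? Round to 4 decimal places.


Dilution: M1*V1 = M2*V2, solve for V2.
V2 = M1*V1 / M2
V2 = 2.72 * 20 / 1.17
V2 = 54.4 / 1.17
V2 = 46.4957265 mL, rounded to 4 dp:

46.4957 mL


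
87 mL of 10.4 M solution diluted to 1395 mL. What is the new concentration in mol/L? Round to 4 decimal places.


Dilution: M1*V1 = M2*V2, solve for M2.
M2 = M1*V1 / V2
M2 = 10.4 * 87 / 1395
M2 = 904.8 / 1395
M2 = 0.64860215 mol/L, rounded to 4 dp:

0.6486 mol/L


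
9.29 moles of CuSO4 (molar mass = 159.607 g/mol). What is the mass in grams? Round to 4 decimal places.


mass = n * M
mass = 9.29 * 159.607
mass = 1482.74903 g, rounded to 4 dp:

1482.7490 g


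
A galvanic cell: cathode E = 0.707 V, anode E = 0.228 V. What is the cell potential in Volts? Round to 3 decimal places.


Standard cell potential: E_cell = E_cathode - E_anode.
E_cell = 0.707 - (0.228)
E_cell = 0.479 V, rounded to 3 dp:

0.479 V


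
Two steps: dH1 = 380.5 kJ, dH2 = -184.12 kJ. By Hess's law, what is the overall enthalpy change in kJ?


Hess's law: enthalpy is a state function, so add the step enthalpies.
dH_total = dH1 + dH2 = 380.5 + (-184.12)
dH_total = 196.38 kJ:

196.38 kJ


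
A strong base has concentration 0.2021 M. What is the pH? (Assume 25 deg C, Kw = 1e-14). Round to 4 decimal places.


A strong base dissociates completely, so [OH-] equals the given concentration.
pOH = -log10([OH-]) = -log10(0.2021) = 0.694434
pH = 14 - pOH = 14 - 0.694434
pH = 13.305566, rounded to 4 dp:

13.3056


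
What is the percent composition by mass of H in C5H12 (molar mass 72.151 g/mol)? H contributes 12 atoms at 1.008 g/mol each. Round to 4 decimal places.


pct = 100 * (n_elem * M_elem) / M_total
mass_contribution = 12 * 1.008 = 12.096 g/mol
pct = 100 * 12.096 / 72.151
pct = 16.7648404 %, rounded to 4 dp:

16.7648 %


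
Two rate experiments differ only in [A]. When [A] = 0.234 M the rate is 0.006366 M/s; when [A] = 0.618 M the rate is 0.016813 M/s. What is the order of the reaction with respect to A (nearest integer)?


Rate is proportional to [A]^n, so rate2/rate1 = ([A]2/[A]1)^n. Take logs to solve for n.
rate2/rate1 = 0.016813 / 0.006366 = 2.6411
[A]2/[A]1 = 0.618 / 0.234 = 2.641
n = ln(2.6411) / ln(2.641) = 1.0
Nearest integer order:

1


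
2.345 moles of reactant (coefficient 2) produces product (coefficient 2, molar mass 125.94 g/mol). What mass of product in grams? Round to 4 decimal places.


Use the coefficient ratio to convert reactant moles to product moles, then multiply by the product's molar mass.
moles_P = moles_R * (coeff_P / coeff_R) = 2.345 * (2/2) = 2.345
mass_P = moles_P * M_P = 2.345 * 125.94
mass_P = 295.3293 g, rounded to 4 dp:

295.3293 g


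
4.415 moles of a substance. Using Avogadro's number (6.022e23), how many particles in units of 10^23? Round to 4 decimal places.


N = n * NA, then divide by 1e23 for the requested units.
N / 1e23 = n * 6.022
N / 1e23 = 4.415 * 6.022
N / 1e23 = 26.58713, rounded to 4 dp:

26.5871


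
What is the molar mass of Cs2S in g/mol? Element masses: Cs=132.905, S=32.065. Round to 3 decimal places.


M = sum(count * atomic_mass) over atoms.
M = 2*132.905 + 1*32.065
M = 265.81 + 32.065
M = 297.875 g/mol, rounded to 3 dp:

297.875 g/mol


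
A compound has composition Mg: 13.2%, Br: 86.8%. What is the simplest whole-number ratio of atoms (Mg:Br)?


Assume 100 g of compound, divide each mass% by atomic mass to get moles, then normalize by the smallest to get a raw atom ratio.
Moles per 100 g: Mg: 13.2/24.305 = 0.5431, Br: 86.8/79.904 = 1.0863
Raw ratio (divide by min = 0.5431): Mg: 1.0, Br: 2.0
Multiply by 1 to clear fractions: Mg: 1.0 ~= 1, Br: 2.0 ~= 2
Reduce by GCD to get the simplest whole-number ratio:

1:2


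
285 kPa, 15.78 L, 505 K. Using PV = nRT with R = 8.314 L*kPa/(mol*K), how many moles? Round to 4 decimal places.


PV = nRT, solve for n = PV / (RT).
PV = 285 * 15.78 = 4497.3
RT = 8.314 * 505 = 4198.57
n = 4497.3 / 4198.57
n = 1.07115042 mol, rounded to 4 dp:

1.0712 mol


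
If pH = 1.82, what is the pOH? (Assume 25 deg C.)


At 25 deg C, pH + pOH = 14.
pOH = 14 - pH = 14 - 1.82
pOH = 12.18:

12.18


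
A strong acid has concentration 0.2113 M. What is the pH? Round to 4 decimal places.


A strong acid dissociates completely, so [H+] equals the given concentration.
pH = -log10([H+]) = -log10(0.2113)
pH = 0.6751005, rounded to 4 dp:

0.6751


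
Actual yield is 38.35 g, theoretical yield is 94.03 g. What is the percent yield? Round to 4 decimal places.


% yield = 100 * actual / theoretical
% yield = 100 * 38.35 / 94.03
% yield = 40.7848559 %, rounded to 4 dp:

40.7849 %


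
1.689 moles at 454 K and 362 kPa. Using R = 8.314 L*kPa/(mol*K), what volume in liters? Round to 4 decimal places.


PV = nRT, solve for V = nRT / P.
nRT = 1.689 * 8.314 * 454 = 6375.2251
V = 6375.2251 / 362
V = 17.61111906 L, rounded to 4 dp:

17.6111 L


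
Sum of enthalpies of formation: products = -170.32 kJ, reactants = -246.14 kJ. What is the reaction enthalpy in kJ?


dH_rxn = sum(dH_f products) - sum(dH_f reactants)
dH_rxn = -170.32 - (-246.14)
dH_rxn = 75.82 kJ:

75.82 kJ


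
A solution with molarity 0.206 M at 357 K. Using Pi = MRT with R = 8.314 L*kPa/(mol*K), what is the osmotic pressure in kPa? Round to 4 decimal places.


Osmotic pressure (van't Hoff): Pi = M*R*T.
RT = 8.314 * 357 = 2968.098
Pi = 0.206 * 2968.098
Pi = 611.428188 kPa, rounded to 4 dp:

611.4282 kPa


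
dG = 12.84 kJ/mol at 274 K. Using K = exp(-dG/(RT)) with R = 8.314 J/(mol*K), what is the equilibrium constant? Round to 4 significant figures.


dG is in kJ/mol; multiply by 1000 to match R in J/(mol*K).
RT = 8.314 * 274 = 2278.036 J/mol
exponent = -dG*1000 / (RT) = -(12.84*1000) / 2278.036 = -5.63643419
K = exp(-5.63643419)
K = 0.0035655599, rounded to 4 significant figures:

0.003566


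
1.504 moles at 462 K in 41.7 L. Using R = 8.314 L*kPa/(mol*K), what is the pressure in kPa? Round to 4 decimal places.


PV = nRT, solve for P = nRT / V.
nRT = 1.504 * 8.314 * 462 = 5776.9663
P = 5776.9663 / 41.7
P = 138.53636211 kPa, rounded to 4 dp:

138.5364 kPa


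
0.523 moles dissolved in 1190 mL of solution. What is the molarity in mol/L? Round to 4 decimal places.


Convert volume to liters: V_L = V_mL / 1000.
V_L = 1190 / 1000 = 1.19 L
M = n / V_L = 0.523 / 1.19
M = 0.4394958 mol/L, rounded to 4 dp:

0.4395 mol/L


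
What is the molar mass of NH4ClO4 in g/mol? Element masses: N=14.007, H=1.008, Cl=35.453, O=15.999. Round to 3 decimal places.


M = sum(count * atomic_mass) over atoms.
M = 1*14.007 + 4*1.008 + 1*35.453 + 4*15.999
M = 14.007 + 4.032 + 35.453 + 63.996
M = 117.488 g/mol, rounded to 3 dp:

117.488 g/mol


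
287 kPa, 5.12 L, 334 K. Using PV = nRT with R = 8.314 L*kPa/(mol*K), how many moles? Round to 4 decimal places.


PV = nRT, solve for n = PV / (RT).
PV = 287 * 5.12 = 1469.44
RT = 8.314 * 334 = 2776.876
n = 1469.44 / 2776.876
n = 0.52917019 mol, rounded to 4 dp:

0.5292 mol


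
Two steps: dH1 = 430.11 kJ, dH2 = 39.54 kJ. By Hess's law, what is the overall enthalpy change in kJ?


Hess's law: enthalpy is a state function, so add the step enthalpies.
dH_total = dH1 + dH2 = 430.11 + (39.54)
dH_total = 469.65 kJ:

469.65 kJ


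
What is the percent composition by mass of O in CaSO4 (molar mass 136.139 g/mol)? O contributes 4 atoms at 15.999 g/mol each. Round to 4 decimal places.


pct = 100 * (n_elem * M_elem) / M_total
mass_contribution = 4 * 15.999 = 63.996 g/mol
pct = 100 * 63.996 / 136.139
pct = 47.00783758 %, rounded to 4 dp:

47.0078 %


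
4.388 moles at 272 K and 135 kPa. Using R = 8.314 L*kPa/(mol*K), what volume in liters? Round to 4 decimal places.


PV = nRT, solve for V = nRT / P.
nRT = 4.388 * 8.314 * 272 = 9923.0583
V = 9923.0583 / 135
V = 73.50413556 L, rounded to 4 dp:

73.5041 L


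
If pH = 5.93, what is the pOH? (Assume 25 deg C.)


At 25 deg C, pH + pOH = 14.
pOH = 14 - pH = 14 - 5.93
pOH = 8.07:

8.07


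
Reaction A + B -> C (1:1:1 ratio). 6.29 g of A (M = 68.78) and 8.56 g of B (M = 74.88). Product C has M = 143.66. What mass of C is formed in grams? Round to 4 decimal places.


Find moles of each reactant; the smaller value is the limiting reagent in a 1:1:1 reaction, so moles_C equals moles of the limiter.
n_A = mass_A / M_A = 6.29 / 68.78 = 0.091451 mol
n_B = mass_B / M_B = 8.56 / 74.88 = 0.114316 mol
Limiting reagent: A (smaller), n_limiting = 0.091451 mol
mass_C = n_limiting * M_C = 0.091451 * 143.66
mass_C = 13.13785066 g, rounded to 4 dp:

13.1379 g


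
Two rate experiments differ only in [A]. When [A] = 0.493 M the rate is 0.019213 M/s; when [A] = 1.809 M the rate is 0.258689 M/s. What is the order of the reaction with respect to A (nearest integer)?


Rate is proportional to [A]^n, so rate2/rate1 = ([A]2/[A]1)^n. Take logs to solve for n.
rate2/rate1 = 0.258689 / 0.019213 = 13.4643
[A]2/[A]1 = 1.809 / 0.493 = 3.6694
n = ln(13.4643) / ln(3.6694) = 2.0
Nearest integer order:

2


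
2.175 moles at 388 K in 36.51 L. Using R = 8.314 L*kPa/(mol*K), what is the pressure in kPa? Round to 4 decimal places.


PV = nRT, solve for P = nRT / V.
nRT = 2.175 * 8.314 * 388 = 7016.1846
P = 7016.1846 / 36.51
P = 192.17158587 kPa, rounded to 4 dp:

192.1716 kPa


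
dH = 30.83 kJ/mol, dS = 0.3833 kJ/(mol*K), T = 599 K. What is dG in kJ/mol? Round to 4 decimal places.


Gibbs: dG = dH - T*dS (consistent units, dS already in kJ/(mol*K)).
T*dS = 599 * 0.3833 = 229.5967
dG = 30.83 - (229.5967)
dG = -198.7667 kJ/mol, rounded to 4 dp:

-198.7667 kJ/mol


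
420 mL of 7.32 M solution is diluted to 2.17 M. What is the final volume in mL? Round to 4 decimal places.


Dilution: M1*V1 = M2*V2, solve for V2.
V2 = M1*V1 / M2
V2 = 7.32 * 420 / 2.17
V2 = 3074.4 / 2.17
V2 = 1416.77419355 mL, rounded to 4 dp:

1416.7742 mL


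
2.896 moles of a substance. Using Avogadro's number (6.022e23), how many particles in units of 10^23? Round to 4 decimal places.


N = n * NA, then divide by 1e23 for the requested units.
N / 1e23 = n * 6.022
N / 1e23 = 2.896 * 6.022
N / 1e23 = 17.439712, rounded to 4 dp:

17.4397


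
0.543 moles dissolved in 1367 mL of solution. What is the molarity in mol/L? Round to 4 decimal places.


Convert volume to liters: V_L = V_mL / 1000.
V_L = 1367 / 1000 = 1.367 L
M = n / V_L = 0.543 / 1.367
M = 0.39722019 mol/L, rounded to 4 dp:

0.3972 mol/L


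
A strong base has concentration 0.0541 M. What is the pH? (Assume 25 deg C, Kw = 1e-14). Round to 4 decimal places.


A strong base dissociates completely, so [OH-] equals the given concentration.
pOH = -log10([OH-]) = -log10(0.0541) = 1.266803
pH = 14 - pOH = 14 - 1.266803
pH = 12.733197, rounded to 4 dp:

12.7332


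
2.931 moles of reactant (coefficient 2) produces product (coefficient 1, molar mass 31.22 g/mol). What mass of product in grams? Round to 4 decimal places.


Use the coefficient ratio to convert reactant moles to product moles, then multiply by the product's molar mass.
moles_P = moles_R * (coeff_P / coeff_R) = 2.931 * (1/2) = 1.4655
mass_P = moles_P * M_P = 1.4655 * 31.22
mass_P = 45.75291 g, rounded to 4 dp:

45.7529 g


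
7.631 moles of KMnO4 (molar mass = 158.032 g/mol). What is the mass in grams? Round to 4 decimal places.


mass = n * M
mass = 7.631 * 158.032
mass = 1205.942192 g, rounded to 4 dp:

1205.9422 g


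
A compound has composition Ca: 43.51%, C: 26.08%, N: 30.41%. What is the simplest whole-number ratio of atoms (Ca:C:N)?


Assume 100 g of compound, divide each mass% by atomic mass to get moles, then normalize by the smallest to get a raw atom ratio.
Moles per 100 g: Ca: 43.51/40.078 = 1.0856, C: 26.08/12.011 = 2.1713, N: 30.41/14.007 = 2.1711
Raw ratio (divide by min = 1.0856): Ca: 1.0, C: 2.0, N: 2.0
Multiply by 1 to clear fractions: Ca: 1.0 ~= 1, C: 2.0 ~= 2, N: 2.0 ~= 2
Reduce by GCD to get the simplest whole-number ratio:

1:2:2


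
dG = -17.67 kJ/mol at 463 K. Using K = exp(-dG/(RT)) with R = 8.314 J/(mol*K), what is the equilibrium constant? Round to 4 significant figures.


dG is in kJ/mol; multiply by 1000 to match R in J/(mol*K).
RT = 8.314 * 463 = 3849.382 J/mol
exponent = -dG*1000 / (RT) = -(-17.67*1000) / 3849.382 = 4.59034723
K = exp(4.59034723)
K = 98.528636, rounded to 4 significant figures:

98.53


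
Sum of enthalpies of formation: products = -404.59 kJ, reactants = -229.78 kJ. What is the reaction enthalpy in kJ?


dH_rxn = sum(dH_f products) - sum(dH_f reactants)
dH_rxn = -404.59 - (-229.78)
dH_rxn = -174.81 kJ:

-174.81 kJ


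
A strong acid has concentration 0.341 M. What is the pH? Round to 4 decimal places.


A strong acid dissociates completely, so [H+] equals the given concentration.
pH = -log10([H+]) = -log10(0.341)
pH = 0.46724562, rounded to 4 dp:

0.4672


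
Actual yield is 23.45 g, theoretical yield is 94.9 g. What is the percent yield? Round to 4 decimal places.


% yield = 100 * actual / theoretical
% yield = 100 * 23.45 / 94.9
% yield = 24.71022129 %, rounded to 4 dp:

24.7102 %


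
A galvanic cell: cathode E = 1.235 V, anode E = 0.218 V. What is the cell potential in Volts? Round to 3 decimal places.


Standard cell potential: E_cell = E_cathode - E_anode.
E_cell = 1.235 - (0.218)
E_cell = 1.017 V, rounded to 3 dp:

1.017 V


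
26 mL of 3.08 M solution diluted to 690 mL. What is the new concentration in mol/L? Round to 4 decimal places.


Dilution: M1*V1 = M2*V2, solve for M2.
M2 = M1*V1 / V2
M2 = 3.08 * 26 / 690
M2 = 80.08 / 690
M2 = 0.11605797 mol/L, rounded to 4 dp:

0.1161 mol/L


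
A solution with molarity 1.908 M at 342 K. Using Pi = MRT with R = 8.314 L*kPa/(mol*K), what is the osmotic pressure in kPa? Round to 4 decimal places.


Osmotic pressure (van't Hoff): Pi = M*R*T.
RT = 8.314 * 342 = 2843.388
Pi = 1.908 * 2843.388
Pi = 5425.184304 kPa, rounded to 4 dp:

5425.1843 kPa


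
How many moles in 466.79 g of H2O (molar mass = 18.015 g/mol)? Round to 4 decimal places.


n = mass / M
n = 466.79 / 18.015
n = 25.91118512 mol, rounded to 4 dp:

25.9112 mol


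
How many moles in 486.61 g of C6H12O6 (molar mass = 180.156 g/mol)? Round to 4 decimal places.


n = mass / M
n = 486.61 / 180.156
n = 2.70104798 mol, rounded to 4 dp:

2.7010 mol


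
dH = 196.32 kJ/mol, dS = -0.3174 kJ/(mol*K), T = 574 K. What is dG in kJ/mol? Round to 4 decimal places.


Gibbs: dG = dH - T*dS (consistent units, dS already in kJ/(mol*K)).
T*dS = 574 * -0.3174 = -182.1876
dG = 196.32 - (-182.1876)
dG = 378.5076 kJ/mol, rounded to 4 dp:

378.5076 kJ/mol


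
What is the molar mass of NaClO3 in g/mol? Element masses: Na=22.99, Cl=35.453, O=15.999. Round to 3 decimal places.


M = sum(count * atomic_mass) over atoms.
M = 1*22.99 + 1*35.453 + 3*15.999
M = 22.99 + 35.453 + 47.997
M = 106.44 g/mol, rounded to 3 dp:

106.440 g/mol


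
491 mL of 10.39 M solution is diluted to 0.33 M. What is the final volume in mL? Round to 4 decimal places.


Dilution: M1*V1 = M2*V2, solve for V2.
V2 = M1*V1 / M2
V2 = 10.39 * 491 / 0.33
V2 = 5101.49 / 0.33
V2 = 15459.06060606 mL, rounded to 4 dp:

15459.0606 mL


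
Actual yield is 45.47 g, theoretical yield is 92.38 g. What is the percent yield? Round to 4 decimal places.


% yield = 100 * actual / theoretical
% yield = 100 * 45.47 / 92.38
% yield = 49.22061052 %, rounded to 4 dp:

49.2206 %


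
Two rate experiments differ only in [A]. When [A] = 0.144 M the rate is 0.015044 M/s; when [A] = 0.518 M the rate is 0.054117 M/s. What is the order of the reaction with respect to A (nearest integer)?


Rate is proportional to [A]^n, so rate2/rate1 = ([A]2/[A]1)^n. Take logs to solve for n.
rate2/rate1 = 0.054117 / 0.015044 = 3.5972
[A]2/[A]1 = 0.518 / 0.144 = 3.5972
n = ln(3.5972) / ln(3.5972) = 1.0
Nearest integer order:

1


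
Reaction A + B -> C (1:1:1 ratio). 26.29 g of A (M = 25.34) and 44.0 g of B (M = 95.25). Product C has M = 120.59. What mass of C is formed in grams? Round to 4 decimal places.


Find moles of each reactant; the smaller value is the limiting reagent in a 1:1:1 reaction, so moles_C equals moles of the limiter.
n_A = mass_A / M_A = 26.29 / 25.34 = 1.03749 mol
n_B = mass_B / M_B = 44.0 / 95.25 = 0.461942 mol
Limiting reagent: B (smaller), n_limiting = 0.461942 mol
mass_C = n_limiting * M_C = 0.461942 * 120.59
mass_C = 55.70558578 g, rounded to 4 dp:

55.7056 g


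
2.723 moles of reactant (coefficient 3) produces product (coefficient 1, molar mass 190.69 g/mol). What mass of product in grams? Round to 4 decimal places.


Use the coefficient ratio to convert reactant moles to product moles, then multiply by the product's molar mass.
moles_P = moles_R * (coeff_P / coeff_R) = 2.723 * (1/3) = 0.907667
mass_P = moles_P * M_P = 0.907667 * 190.69
mass_P = 173.08302023 g, rounded to 4 dp:

173.0830 g


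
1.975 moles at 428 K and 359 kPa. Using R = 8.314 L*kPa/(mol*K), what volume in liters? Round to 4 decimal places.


PV = nRT, solve for V = nRT / P.
nRT = 1.975 * 8.314 * 428 = 7027.8242
V = 7027.8242 / 359
V = 19.57611198 L, rounded to 4 dp:

19.5761 L


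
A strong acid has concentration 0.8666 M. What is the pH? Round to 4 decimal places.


A strong acid dissociates completely, so [H+] equals the given concentration.
pH = -log10([H+]) = -log10(0.8666)
pH = 0.06218132, rounded to 4 dp:

0.0622


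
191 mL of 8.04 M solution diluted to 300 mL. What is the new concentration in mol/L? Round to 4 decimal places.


Dilution: M1*V1 = M2*V2, solve for M2.
M2 = M1*V1 / V2
M2 = 8.04 * 191 / 300
M2 = 1535.64 / 300
M2 = 5.1188 mol/L, rounded to 4 dp:

5.1188 mol/L


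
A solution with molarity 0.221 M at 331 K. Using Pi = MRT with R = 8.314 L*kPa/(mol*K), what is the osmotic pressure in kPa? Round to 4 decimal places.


Osmotic pressure (van't Hoff): Pi = M*R*T.
RT = 8.314 * 331 = 2751.934
Pi = 0.221 * 2751.934
Pi = 608.177414 kPa, rounded to 4 dp:

608.1774 kPa


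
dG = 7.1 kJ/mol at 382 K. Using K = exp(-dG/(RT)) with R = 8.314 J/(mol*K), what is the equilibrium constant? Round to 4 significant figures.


dG is in kJ/mol; multiply by 1000 to match R in J/(mol*K).
RT = 8.314 * 382 = 3175.948 J/mol
exponent = -dG*1000 / (RT) = -(7.1*1000) / 3175.948 = -2.23555298
K = exp(-2.23555298)
K = 0.10693298, rounded to 4 significant figures:

0.1069


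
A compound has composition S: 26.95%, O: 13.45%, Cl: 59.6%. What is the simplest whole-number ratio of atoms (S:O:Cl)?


Assume 100 g of compound, divide each mass% by atomic mass to get moles, then normalize by the smallest to get a raw atom ratio.
Moles per 100 g: S: 26.95/32.065 = 0.8405, O: 13.45/15.999 = 0.8407, Cl: 59.6/35.453 = 1.6811
Raw ratio (divide by min = 0.8405): S: 1.0, O: 1.0, Cl: 2.0
Multiply by 1 to clear fractions: S: 1.0 ~= 1, O: 1.0 ~= 1, Cl: 2.0 ~= 2
Reduce by GCD to get the simplest whole-number ratio:

1:1:2


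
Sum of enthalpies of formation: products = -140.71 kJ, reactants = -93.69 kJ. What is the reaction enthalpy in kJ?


dH_rxn = sum(dH_f products) - sum(dH_f reactants)
dH_rxn = -140.71 - (-93.69)
dH_rxn = -47.02 kJ:

-47.02 kJ


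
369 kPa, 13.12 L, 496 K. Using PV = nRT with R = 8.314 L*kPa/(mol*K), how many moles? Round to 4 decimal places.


PV = nRT, solve for n = PV / (RT).
PV = 369 * 13.12 = 4841.28
RT = 8.314 * 496 = 4123.744
n = 4841.28 / 4123.744
n = 1.1740011 mol, rounded to 4 dp:

1.1740 mol


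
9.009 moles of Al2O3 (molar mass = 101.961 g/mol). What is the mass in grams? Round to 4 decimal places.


mass = n * M
mass = 9.009 * 101.961
mass = 918.566649 g, rounded to 4 dp:

918.5666 g


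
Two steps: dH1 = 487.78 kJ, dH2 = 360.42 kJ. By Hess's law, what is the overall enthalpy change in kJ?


Hess's law: enthalpy is a state function, so add the step enthalpies.
dH_total = dH1 + dH2 = 487.78 + (360.42)
dH_total = 848.2 kJ:

848.20 kJ


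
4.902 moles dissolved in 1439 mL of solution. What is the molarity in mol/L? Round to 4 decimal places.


Convert volume to liters: V_L = V_mL / 1000.
V_L = 1439 / 1000 = 1.439 L
M = n / V_L = 4.902 / 1.439
M = 3.40653231 mol/L, rounded to 4 dp:

3.4065 mol/L


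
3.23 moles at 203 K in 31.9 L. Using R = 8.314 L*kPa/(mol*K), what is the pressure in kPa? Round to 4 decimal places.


PV = nRT, solve for P = nRT / V.
nRT = 3.23 * 8.314 * 203 = 5451.4067
P = 5451.4067 / 31.9
P = 170.89049216 kPa, rounded to 4 dp:

170.8905 kPa


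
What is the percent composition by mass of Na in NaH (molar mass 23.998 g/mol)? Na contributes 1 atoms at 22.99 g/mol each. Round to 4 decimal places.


pct = 100 * (n_elem * M_elem) / M_total
mass_contribution = 1 * 22.99 = 22.99 g/mol
pct = 100 * 22.99 / 23.998
pct = 95.79964997 %, rounded to 4 dp:

95.7996 %


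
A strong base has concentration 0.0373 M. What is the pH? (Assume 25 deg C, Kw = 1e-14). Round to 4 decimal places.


A strong base dissociates completely, so [OH-] equals the given concentration.
pOH = -log10([OH-]) = -log10(0.0373) = 1.428291
pH = 14 - pOH = 14 - 1.428291
pH = 12.571709, rounded to 4 dp:

12.5717


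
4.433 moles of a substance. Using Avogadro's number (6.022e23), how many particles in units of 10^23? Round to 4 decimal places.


N = n * NA, then divide by 1e23 for the requested units.
N / 1e23 = n * 6.022
N / 1e23 = 4.433 * 6.022
N / 1e23 = 26.695526, rounded to 4 dp:

26.6955


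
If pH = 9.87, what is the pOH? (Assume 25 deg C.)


At 25 deg C, pH + pOH = 14.
pOH = 14 - pH = 14 - 9.87
pOH = 4.13:

4.13


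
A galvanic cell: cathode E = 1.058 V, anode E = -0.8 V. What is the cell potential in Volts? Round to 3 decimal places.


Standard cell potential: E_cell = E_cathode - E_anode.
E_cell = 1.058 - (-0.8)
E_cell = 1.858 V, rounded to 3 dp:

1.858 V


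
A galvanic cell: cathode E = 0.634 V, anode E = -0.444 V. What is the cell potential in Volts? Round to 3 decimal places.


Standard cell potential: E_cell = E_cathode - E_anode.
E_cell = 0.634 - (-0.444)
E_cell = 1.078 V, rounded to 3 dp:

1.078 V


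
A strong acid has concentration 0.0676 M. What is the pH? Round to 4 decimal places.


A strong acid dissociates completely, so [H+] equals the given concentration.
pH = -log10([H+]) = -log10(0.0676)
pH = 1.1700533, rounded to 4 dp:

1.1701


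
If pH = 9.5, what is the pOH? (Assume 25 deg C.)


At 25 deg C, pH + pOH = 14.
pOH = 14 - pH = 14 - 9.5
pOH = 4.5:

4.50


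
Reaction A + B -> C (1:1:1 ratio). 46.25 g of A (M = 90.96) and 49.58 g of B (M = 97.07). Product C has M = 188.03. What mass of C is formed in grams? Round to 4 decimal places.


Find moles of each reactant; the smaller value is the limiting reagent in a 1:1:1 reaction, so moles_C equals moles of the limiter.
n_A = mass_A / M_A = 46.25 / 90.96 = 0.508465 mol
n_B = mass_B / M_B = 49.58 / 97.07 = 0.510765 mol
Limiting reagent: A (smaller), n_limiting = 0.508465 mol
mass_C = n_limiting * M_C = 0.508465 * 188.03
mass_C = 95.60667395 g, rounded to 4 dp:

95.6067 g


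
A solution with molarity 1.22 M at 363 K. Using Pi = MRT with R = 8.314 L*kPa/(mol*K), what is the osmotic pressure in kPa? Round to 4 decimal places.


Osmotic pressure (van't Hoff): Pi = M*R*T.
RT = 8.314 * 363 = 3017.982
Pi = 1.22 * 3017.982
Pi = 3681.93804 kPa, rounded to 4 dp:

3681.9380 kPa


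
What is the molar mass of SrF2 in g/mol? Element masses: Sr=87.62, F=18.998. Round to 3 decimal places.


M = sum(count * atomic_mass) over atoms.
M = 1*87.62 + 2*18.998
M = 87.62 + 37.996
M = 125.616 g/mol, rounded to 3 dp:

125.616 g/mol


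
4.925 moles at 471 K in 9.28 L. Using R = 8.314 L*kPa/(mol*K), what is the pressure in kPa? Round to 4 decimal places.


PV = nRT, solve for P = nRT / V.
nRT = 4.925 * 8.314 * 471 = 19285.7779
P = 19285.7779 / 9.28
P = 2078.20882543 kPa, rounded to 4 dp:

2078.2088 kPa


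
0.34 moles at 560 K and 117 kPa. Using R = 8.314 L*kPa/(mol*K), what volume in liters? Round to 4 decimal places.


PV = nRT, solve for V = nRT / P.
nRT = 0.34 * 8.314 * 560 = 1582.9856
V = 1582.9856 / 117
V = 13.52979145 L, rounded to 4 dp:

13.5298 L


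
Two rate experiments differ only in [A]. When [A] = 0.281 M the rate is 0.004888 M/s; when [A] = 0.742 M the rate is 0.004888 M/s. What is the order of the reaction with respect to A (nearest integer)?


Rate is proportional to [A]^n, so rate2/rate1 = ([A]2/[A]1)^n. Take logs to solve for n.
rate2/rate1 = 0.004888 / 0.004888 = 1.0
[A]2/[A]1 = 0.742 / 0.281 = 2.6406
n = ln(1.0) / ln(2.6406) = 0.0
Nearest integer order:

0


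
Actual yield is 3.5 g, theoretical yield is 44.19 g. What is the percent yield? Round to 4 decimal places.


% yield = 100 * actual / theoretical
% yield = 100 * 3.5 / 44.19
% yield = 7.92034397 %, rounded to 4 dp:

7.9203 %


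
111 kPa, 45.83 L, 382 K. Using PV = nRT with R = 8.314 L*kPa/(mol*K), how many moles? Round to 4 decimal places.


PV = nRT, solve for n = PV / (RT).
PV = 111 * 45.83 = 5087.13
RT = 8.314 * 382 = 3175.948
n = 5087.13 / 3175.948
n = 1.60176741 mol, rounded to 4 dp:

1.6018 mol


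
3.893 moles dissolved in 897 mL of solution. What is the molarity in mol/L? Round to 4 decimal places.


Convert volume to liters: V_L = V_mL / 1000.
V_L = 897 / 1000 = 0.897 L
M = n / V_L = 3.893 / 0.897
M = 4.3400223 mol/L, rounded to 4 dp:

4.3400 mol/L


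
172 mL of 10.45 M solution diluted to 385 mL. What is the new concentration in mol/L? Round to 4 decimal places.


Dilution: M1*V1 = M2*V2, solve for M2.
M2 = M1*V1 / V2
M2 = 10.45 * 172 / 385
M2 = 1797.4 / 385
M2 = 4.66857143 mol/L, rounded to 4 dp:

4.6686 mol/L


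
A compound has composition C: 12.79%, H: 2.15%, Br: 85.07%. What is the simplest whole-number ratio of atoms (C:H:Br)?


Assume 100 g of compound, divide each mass% by atomic mass to get moles, then normalize by the smallest to get a raw atom ratio.
Moles per 100 g: C: 12.79/12.011 = 1.0649, H: 2.15/1.008 = 2.1329, Br: 85.07/79.904 = 1.0647
Raw ratio (divide by min = 1.0647): C: 1.0, H: 2.003, Br: 1.0
Multiply by 1 to clear fractions: C: 1.0 ~= 1, H: 2.003 ~= 2, Br: 1.0 ~= 1
Reduce by GCD to get the simplest whole-number ratio:

1:2:1


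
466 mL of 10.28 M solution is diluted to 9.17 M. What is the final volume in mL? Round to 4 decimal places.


Dilution: M1*V1 = M2*V2, solve for V2.
V2 = M1*V1 / M2
V2 = 10.28 * 466 / 9.17
V2 = 4790.48 / 9.17
V2 = 522.40785169 mL, rounded to 4 dp:

522.4079 mL


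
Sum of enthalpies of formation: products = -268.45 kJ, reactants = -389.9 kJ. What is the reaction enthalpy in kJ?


dH_rxn = sum(dH_f products) - sum(dH_f reactants)
dH_rxn = -268.45 - (-389.9)
dH_rxn = 121.45 kJ:

121.45 kJ


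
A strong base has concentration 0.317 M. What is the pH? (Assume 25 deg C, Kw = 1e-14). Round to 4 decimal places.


A strong base dissociates completely, so [OH-] equals the given concentration.
pOH = -log10([OH-]) = -log10(0.317) = 0.498941
pH = 14 - pOH = 14 - 0.498941
pH = 13.501059, rounded to 4 dp:

13.5011


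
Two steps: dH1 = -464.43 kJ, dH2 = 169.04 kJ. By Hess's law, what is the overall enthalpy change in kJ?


Hess's law: enthalpy is a state function, so add the step enthalpies.
dH_total = dH1 + dH2 = -464.43 + (169.04)
dH_total = -295.39 kJ:

-295.39 kJ


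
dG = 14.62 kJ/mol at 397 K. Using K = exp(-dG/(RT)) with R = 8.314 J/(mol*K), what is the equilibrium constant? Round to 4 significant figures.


dG is in kJ/mol; multiply by 1000 to match R in J/(mol*K).
RT = 8.314 * 397 = 3300.658 J/mol
exponent = -dG*1000 / (RT) = -(14.62*1000) / 3300.658 = -4.42941983
K = exp(-4.42941983)
K = 0.011921404, rounded to 4 significant figures:

0.01192


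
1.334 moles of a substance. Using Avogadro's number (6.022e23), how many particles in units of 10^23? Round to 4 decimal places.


N = n * NA, then divide by 1e23 for the requested units.
N / 1e23 = n * 6.022
N / 1e23 = 1.334 * 6.022
N / 1e23 = 8.033348, rounded to 4 dp:

8.0333


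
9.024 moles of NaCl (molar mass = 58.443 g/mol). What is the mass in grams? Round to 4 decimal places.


mass = n * M
mass = 9.024 * 58.443
mass = 527.389632 g, rounded to 4 dp:

527.3896 g


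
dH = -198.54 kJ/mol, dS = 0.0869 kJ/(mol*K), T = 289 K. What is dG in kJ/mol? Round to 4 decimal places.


Gibbs: dG = dH - T*dS (consistent units, dS already in kJ/(mol*K)).
T*dS = 289 * 0.0869 = 25.1141
dG = -198.54 - (25.1141)
dG = -223.6541 kJ/mol, rounded to 4 dp:

-223.6541 kJ/mol


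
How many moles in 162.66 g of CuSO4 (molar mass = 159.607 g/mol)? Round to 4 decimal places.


n = mass / M
n = 162.66 / 159.607
n = 1.01912823 mol, rounded to 4 dp:

1.0191 mol


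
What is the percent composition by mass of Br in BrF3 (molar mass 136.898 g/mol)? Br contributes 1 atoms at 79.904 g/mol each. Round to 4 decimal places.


pct = 100 * (n_elem * M_elem) / M_total
mass_contribution = 1 * 79.904 = 79.904 g/mol
pct = 100 * 79.904 / 136.898
pct = 58.36754372 %, rounded to 4 dp:

58.3675 %


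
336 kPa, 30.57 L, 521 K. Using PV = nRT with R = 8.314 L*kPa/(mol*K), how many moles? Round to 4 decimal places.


PV = nRT, solve for n = PV / (RT).
PV = 336 * 30.57 = 10271.52
RT = 8.314 * 521 = 4331.594
n = 10271.52 / 4331.594
n = 2.37130257 mol, rounded to 4 dp:

2.3713 mol


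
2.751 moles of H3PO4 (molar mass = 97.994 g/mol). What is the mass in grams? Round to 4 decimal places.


mass = n * M
mass = 2.751 * 97.994
mass = 269.581494 g, rounded to 4 dp:

269.5815 g


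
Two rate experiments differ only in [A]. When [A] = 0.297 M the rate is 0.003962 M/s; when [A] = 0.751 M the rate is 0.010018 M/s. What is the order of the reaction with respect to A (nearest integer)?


Rate is proportional to [A]^n, so rate2/rate1 = ([A]2/[A]1)^n. Take logs to solve for n.
rate2/rate1 = 0.010018 / 0.003962 = 2.5285
[A]2/[A]1 = 0.751 / 0.297 = 2.5286
n = ln(2.5285) / ln(2.5286) = 1.0
Nearest integer order:

1
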